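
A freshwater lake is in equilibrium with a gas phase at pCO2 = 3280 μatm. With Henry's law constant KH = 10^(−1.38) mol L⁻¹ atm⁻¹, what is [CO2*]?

KH = 10^(−1.38) = 4.169×10^-2 mol L⁻¹ atm⁻¹
[CO2*] = KH · pCO2 = 4.169×10^-2 × 3280×10^-6 atm = 1.37×10^-4 mol/L

[CO2*] = 137 μmol/L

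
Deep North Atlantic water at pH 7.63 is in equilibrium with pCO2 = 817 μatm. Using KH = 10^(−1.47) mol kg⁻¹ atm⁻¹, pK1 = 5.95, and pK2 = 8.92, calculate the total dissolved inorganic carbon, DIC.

[CO2*] = KH · pCO2 = 10^(−1.47) × 817×10^-6 = 2.768×10^-5 mol/kg
α₀ = 1/(1 + K1/[H⁺] + K1K2/[H⁺]²) = 1/(1 + 10^+1.68 + 10^+0.39) = 0.01949
DIC = [CO2*]/α₀ = 2.768×10^-5 / 0.01949 = 1.42 mmol/kg

DIC = 1.42 mmol/kg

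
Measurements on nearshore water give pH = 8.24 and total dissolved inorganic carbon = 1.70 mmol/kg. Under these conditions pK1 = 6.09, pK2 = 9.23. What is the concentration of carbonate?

[CO3²⁻] = 0.157 mmol/kg

α₂ = 1 / (1 + [H⁺]/K2 + [H⁺]²/(K1K2)) = 1 / (1 + 10^+0.99 + 10^-1.16)
   = 1 / (1 + 9.7724 + 0.069183) = 1/10.842 = 0.09224
[CO3²⁻] = α₂ × DIC = 0.09224 × 1.70 = 0.157 mmol/kg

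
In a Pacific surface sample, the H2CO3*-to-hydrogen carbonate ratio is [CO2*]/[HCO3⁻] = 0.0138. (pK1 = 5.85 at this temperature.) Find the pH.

From K1 = [H⁺][HCO3⁻]/[CO2*]:  pH = pK1 − log₁₀([CO2*]/[HCO3⁻])
log₁₀(0.0138) = -1.860
pH = 5.85 − (-1.860) = 7.71

pH = 7.71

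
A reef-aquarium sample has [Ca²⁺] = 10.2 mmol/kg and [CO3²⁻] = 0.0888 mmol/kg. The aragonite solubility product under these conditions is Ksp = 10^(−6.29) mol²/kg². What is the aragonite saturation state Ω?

Ω = 1.77

Ksp = 10^(−6.29) = 5.129×10^-7
Ω = [Ca²⁺][CO3²⁻]/Ksp = (10.2×10^-3)(0.0888×10^-3) / 5.129×10^-7 = 1.77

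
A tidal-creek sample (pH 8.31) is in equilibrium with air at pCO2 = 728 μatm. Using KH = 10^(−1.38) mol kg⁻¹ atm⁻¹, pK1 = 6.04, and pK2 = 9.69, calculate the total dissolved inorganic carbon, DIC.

DIC = 5.92 mmol/kg

[CO2*] = KH · pCO2 = 10^(−1.38) × 728×10^-6 = 3.035×10^-5 mol/kg
α₀ = 1/(1 + K1/[H⁺] + K1K2/[H⁺]²) = 1/(1 + 10^+2.27 + 10^+0.89) = 0.005129
DIC = [CO2*]/α₀ = 3.035×10^-5 / 0.005129 = 5.92 mmol/kg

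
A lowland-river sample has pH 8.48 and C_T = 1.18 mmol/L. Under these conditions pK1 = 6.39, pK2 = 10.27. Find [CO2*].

α₀ = 1 / (1 + K1/[H⁺] + K1K2/[H⁺]²) = 1 / (1 + 10^+2.09 + 10^+0.30)
   = 1 / (1 + 123.03 + 1.9953) = 1/126.02 = 0.007935
[CO2*] = α₀ × DIC = 0.007935 × 1.18 = 0.00936 mmol/L = 9.36 μmol/L

[CO2*] = 9.36 μmol/L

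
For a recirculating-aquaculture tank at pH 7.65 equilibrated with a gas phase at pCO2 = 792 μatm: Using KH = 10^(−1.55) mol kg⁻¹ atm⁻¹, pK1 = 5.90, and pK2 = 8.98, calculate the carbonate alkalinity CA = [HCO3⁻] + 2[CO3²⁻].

[CO2*] = KH · pCO2 = 10^(−1.55) × 792×10^-6 = 2.232×10^-5 mol/kg
α₀ = 1/(1 + K1/[H⁺] + K1K2/[H⁺]²) = 1/(1 + 10^+1.75 + 10^+0.42) = 0.01670
DIC = [CO2*]/α₀ = 2.232×10^-5 / 0.01670 = 1.336 mmol/kg
CA = (α₁ + 2α₂)·DIC = (0.9394 + 2×0.04394) × 1.336 = 1.37 mmol/kg

CA = 1.37 mmol/kg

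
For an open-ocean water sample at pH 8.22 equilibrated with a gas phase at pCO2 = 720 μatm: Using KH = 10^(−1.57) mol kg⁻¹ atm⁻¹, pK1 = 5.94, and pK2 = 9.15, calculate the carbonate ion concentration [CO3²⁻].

[CO2*] = KH · pCO2 = 10^(−1.57) × 720×10^-6 = 1.938×10^-5 mol/kg
α₀ = 1/(1 + K1/[H⁺] + K1K2/[H⁺]²) = 1/(1 + 10^+2.28 + 10^+1.35) = 0.004674
DIC = [CO2*]/α₀ = 1.938×10^-5 / 0.004674 = 4.146 mmol/kg
[CO3²⁻] = α₂·DIC; α₂ = 0.1046, so [CO3²⁻] = 0.1046 × 4.146 = 0.434 mmol/kg

[CO3²⁻] = 0.434 mmol/kg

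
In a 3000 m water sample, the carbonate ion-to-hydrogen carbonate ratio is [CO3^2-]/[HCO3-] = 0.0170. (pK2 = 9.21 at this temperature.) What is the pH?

pH = 7.44

From K2 = [H⁺][CO3^2-]/[HCO3-]:  pH = pK2 + log₁₀([CO3^2-]/[HCO3-])
log₁₀(0.0170) = -1.770
pH = 9.21 + (-1.770) = 7.44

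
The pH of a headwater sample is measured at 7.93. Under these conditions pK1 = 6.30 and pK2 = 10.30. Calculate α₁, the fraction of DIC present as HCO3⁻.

α₁ = 0.973

α₁ = 1 / (1 + [H⁺]/K1 + K2/[H⁺]) = 1 / (1 + 10^-1.63 + 10^-2.37)
   = 1 / (1 + 0.023442 + 0.0042658) = 1/1.0277 = 0.9730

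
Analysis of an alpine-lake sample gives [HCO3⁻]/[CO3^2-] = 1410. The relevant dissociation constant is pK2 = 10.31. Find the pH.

From K2 = [H⁺][CO3^2-]/[HCO3⁻]:  pH = pK2 − log₁₀([HCO3⁻]/[CO3^2-])
log₁₀(1410) = +3.149
pH = 10.31 − (+3.149) = 7.16

pH = 7.16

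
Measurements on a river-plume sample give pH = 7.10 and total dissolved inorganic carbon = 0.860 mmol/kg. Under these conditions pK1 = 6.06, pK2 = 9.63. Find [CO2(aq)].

α₀ = 1 / (1 + K1/[H⁺] + K1K2/[H⁺]²) = 1 / (1 + 10^+1.04 + 10^-1.49)
   = 1 / (1 + 10.965 + 0.032359) = 1/11.997 = 0.08335
[CO2*] = α₀ × DIC = 0.08335 × 0.860 = 0.0717 mmol/kg

[CO2*] = 0.0717 mmol/kg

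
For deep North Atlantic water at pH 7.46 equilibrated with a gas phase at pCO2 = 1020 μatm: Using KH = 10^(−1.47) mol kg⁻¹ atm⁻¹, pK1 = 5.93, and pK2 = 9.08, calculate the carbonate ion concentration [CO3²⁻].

[CO3²⁻] = 0.0281 mmol/kg

[CO2*] = KH · pCO2 = 10^(−1.47) × 1020×10^-6 = 3.456×10^-5 mol/kg
α₀ = 1/(1 + K1/[H⁺] + K1K2/[H⁺]²) = 1/(1 + 10^+1.53 + 10^-0.09) = 0.02801
DIC = [CO2*]/α₀ = 3.456×10^-5 / 0.02801 = 1.234 mmol/kg
[CO3²⁻] = α₂·DIC; α₂ = 0.02277, so [CO3²⁻] = 0.02277 × 1.234 = 0.0281 mmol/kg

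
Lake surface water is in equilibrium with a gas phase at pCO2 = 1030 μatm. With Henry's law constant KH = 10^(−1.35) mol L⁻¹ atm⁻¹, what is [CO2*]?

[CO2*] = 46.0 μmol/L

KH = 10^(−1.35) = 4.467×10^-2 mol L⁻¹ atm⁻¹
[CO2*] = KH · pCO2 = 4.467×10^-2 × 1030×10^-6 atm = 4.60×10^-5 mol/L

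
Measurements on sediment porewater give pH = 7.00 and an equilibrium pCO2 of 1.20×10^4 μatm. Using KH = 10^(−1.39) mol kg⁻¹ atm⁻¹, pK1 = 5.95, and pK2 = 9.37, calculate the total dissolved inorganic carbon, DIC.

DIC = 6.00 mmol/kg

[CO2*] = KH · pCO2 = 10^(−1.39) × 1.20×10^4×10^-6 = 4.889×10^-4 mol/kg
α₀ = 1/(1 + K1/[H⁺] + K1K2/[H⁺]²) = 1/(1 + 10^+1.05 + 10^-1.32) = 0.08151
DIC = [CO2*]/α₀ = 4.889×10^-4 / 0.08151 = 6.00 mmol/kg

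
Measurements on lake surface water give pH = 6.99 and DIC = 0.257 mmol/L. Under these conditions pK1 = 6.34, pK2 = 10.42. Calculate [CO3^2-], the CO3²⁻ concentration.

[CO3²⁻] = 0.0780 μmol/L

α₂ = 1 / (1 + [H⁺]/K2 + [H⁺]²/(K1K2)) = 1 / (1 + 10^+3.43 + 10^+2.78)
   = 1 / (1 + 2691.5 + 602.56) = 1/3295.1 = 0.0003035
[CO3²⁻] = α₂ × DIC = 0.0003035 × 0.257 = 7.80×10^-5 mmol/L = 0.0780 μmol/L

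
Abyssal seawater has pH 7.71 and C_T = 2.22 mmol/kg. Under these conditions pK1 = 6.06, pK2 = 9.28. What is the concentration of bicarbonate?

[HCO3⁻] = 2.12 mmol/kg

α₁ = 1 / (1 + [H⁺]/K1 + K2/[H⁺]) = 1 / (1 + 10^-1.65 + 10^-1.57)
   = 1 / (1 + 0.022387 + 0.026915) = 1/1.0493 = 0.9530
[HCO3⁻] = α₁ × DIC = 0.9530 × 2.22 = 2.12 mmol/kg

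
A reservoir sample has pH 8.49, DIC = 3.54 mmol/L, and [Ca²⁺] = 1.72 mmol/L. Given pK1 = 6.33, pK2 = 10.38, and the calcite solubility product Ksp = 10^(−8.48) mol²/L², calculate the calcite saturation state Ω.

α₂ = 1 / (1 + [H⁺]/K2 + [H⁺]²/(K1K2)) = 1 / (1 + 10^+1.89 + 10^-0.27)
   = 1 / (1 + 77.625 + 0.53703) = 1/79.162 = 0.01263
[CO3²⁻] = α₂ × DIC = 0.01263 × 3.54 = 0.04472 mmol/L
Ksp = 10^(−8.48) = 3.311×10^-9
Ω = [Ca²⁺][CO3²⁻]/Ksp = (1.72×10^-3)(4.472×10^-5) / 3.311×10^-9 = 23.2

Ω = 23.2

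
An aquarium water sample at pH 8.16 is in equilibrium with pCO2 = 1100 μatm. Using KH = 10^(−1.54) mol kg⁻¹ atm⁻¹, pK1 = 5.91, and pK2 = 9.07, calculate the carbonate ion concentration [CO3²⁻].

[CO3²⁻] = 0.694 mmol/kg

[CO2*] = KH · pCO2 = 10^(−1.54) × 1100×10^-6 = 3.172×10^-5 mol/kg
α₀ = 1/(1 + K1/[H⁺] + K1K2/[H⁺]²) = 1/(1 + 10^+2.25 + 10^+1.34) = 0.004982
DIC = [CO2*]/α₀ = 3.172×10^-5 / 0.004982 = 6.367 mmol/kg
[CO3²⁻] = α₂·DIC; α₂ = 0.1090, so [CO3²⁻] = 0.1090 × 6.367 = 0.694 mmol/kg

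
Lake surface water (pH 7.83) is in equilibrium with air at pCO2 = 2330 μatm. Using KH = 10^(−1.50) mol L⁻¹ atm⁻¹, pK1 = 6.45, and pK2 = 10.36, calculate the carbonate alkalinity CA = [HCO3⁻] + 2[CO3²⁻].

CA = 1.78 mmol/L

[CO2*] = KH · pCO2 = 10^(−1.50) × 2330×10^-6 = 7.368×10^-5 mol/L
α₀ = 1/(1 + K1/[H⁺] + K1K2/[H⁺]²) = 1/(1 + 10^+1.38 + 10^-1.15) = 0.03991
DIC = [CO2*]/α₀ = 7.368×10^-5 / 0.03991 = 1.846 mmol/L
CA = (α₁ + 2α₂)·DIC = (0.9573 + 2×0.002825) × 1.846 = 1.78 mmol/L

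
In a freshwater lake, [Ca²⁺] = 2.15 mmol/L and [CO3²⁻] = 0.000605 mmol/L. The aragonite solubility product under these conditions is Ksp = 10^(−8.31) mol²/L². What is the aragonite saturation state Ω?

Ksp = 10^(−8.31) = 4.898×10^-9
Ω = [Ca²⁺][CO3²⁻]/Ksp = (2.15×10^-3)(0.000605×10^-3) / 4.898×10^-9 = 0.266

Ω = 0.266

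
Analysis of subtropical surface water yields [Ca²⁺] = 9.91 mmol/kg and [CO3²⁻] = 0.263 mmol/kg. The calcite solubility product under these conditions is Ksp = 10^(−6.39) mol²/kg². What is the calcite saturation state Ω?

Ω = 6.40

Ksp = 10^(−6.39) = 4.074×10^-7
Ω = [Ca²⁺][CO3²⁻]/Ksp = (9.91×10^-3)(0.263×10^-3) / 4.074×10^-7 = 6.40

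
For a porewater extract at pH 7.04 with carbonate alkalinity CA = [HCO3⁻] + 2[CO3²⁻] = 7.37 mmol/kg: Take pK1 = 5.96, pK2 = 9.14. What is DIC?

DIC = 7.92 mmol/kg

CA = [HCO3⁻] + 2[CO3²⁻] = (α₁ + 2α₂)·DIC
At pH 7.04: [H⁺]/K1 = 10^-1.08 = 0.083176, K2/[H⁺] = 10^-2.10 = 0.0079433
α₁ = 1/(1 + 0.083176 + 0.0079433) = 1/1.0911 = 0.9165; α₂ = α₁·K2/[H⁺] = 0.007280
α₁ + 2α₂ = 0.9310
DIC = CA / (α₁ + 2α₂) = 7.37 / 0.9310 = 7.92 mmol/kg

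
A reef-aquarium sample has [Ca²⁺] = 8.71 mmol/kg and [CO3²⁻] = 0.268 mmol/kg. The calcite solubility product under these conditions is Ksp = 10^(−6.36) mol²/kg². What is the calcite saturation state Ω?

Ksp = 10^(−6.36) = 4.365×10^-7
Ω = [Ca²⁺][CO3²⁻]/Ksp = (8.71×10^-3)(0.268×10^-3) / 4.365×10^-7 = 5.35

Ω = 5.35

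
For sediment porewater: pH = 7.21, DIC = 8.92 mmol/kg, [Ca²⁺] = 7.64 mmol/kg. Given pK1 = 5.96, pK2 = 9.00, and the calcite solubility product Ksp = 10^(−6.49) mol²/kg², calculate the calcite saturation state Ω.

α₂ = 1 / (1 + [H⁺]/K2 + [H⁺]²/(K1K2)) = 1 / (1 + 10^+1.79 + 10^+0.54)
   = 1 / (1 + 61.660 + 3.4674) = 1/66.127 = 0.01512
[CO3²⁻] = α₂ × DIC = 0.01512 × 8.92 = 0.1349 mmol/kg
Ksp = 10^(−6.49) = 3.236×10^-7
Ω = [Ca²⁺][CO3²⁻]/Ksp = (7.64×10^-3)(1.349×10^-4) / 3.236×10^-7 = 3.18

Ω = 3.18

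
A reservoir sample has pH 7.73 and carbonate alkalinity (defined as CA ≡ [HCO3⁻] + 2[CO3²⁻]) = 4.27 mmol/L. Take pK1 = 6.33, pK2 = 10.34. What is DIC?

CA = [HCO3⁻] + 2[CO3²⁻] = (α₁ + 2α₂)·DIC
At pH 7.73: [H⁺]/K1 = 10^-1.40 = 0.039811, K2/[H⁺] = 10^-2.61 = 0.0024547
α₁ = 1/(1 + 0.039811 + 0.0024547) = 1/1.0423 = 0.9594; α₂ = α₁·K2/[H⁺] = 0.002355
α₁ + 2α₂ = 0.9642
DIC = CA / (α₁ + 2α₂) = 4.27 / 0.9642 = 4.43 mmol/L

DIC = 4.43 mmol/L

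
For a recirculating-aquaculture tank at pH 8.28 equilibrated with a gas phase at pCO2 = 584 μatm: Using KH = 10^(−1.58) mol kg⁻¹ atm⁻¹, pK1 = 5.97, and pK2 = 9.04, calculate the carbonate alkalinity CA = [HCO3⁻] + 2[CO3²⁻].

CA = 4.23 mmol/kg

[CO2*] = KH · pCO2 = 10^(−1.58) × 584×10^-6 = 1.536×10^-5 mol/kg
α₀ = 1/(1 + K1/[H⁺] + K1K2/[H⁺]²) = 1/(1 + 10^+2.31 + 10^+1.55) = 0.004155
DIC = [CO2*]/α₀ = 1.536×10^-5 / 0.004155 = 3.697 mmol/kg
CA = (α₁ + 2α₂)·DIC = (0.8484 + 2×0.1474) × 3.697 = 4.23 mmol/kg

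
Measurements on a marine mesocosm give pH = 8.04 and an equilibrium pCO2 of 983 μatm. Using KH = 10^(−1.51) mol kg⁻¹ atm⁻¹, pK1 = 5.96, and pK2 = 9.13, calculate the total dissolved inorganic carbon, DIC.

DIC = 3.98 mmol/kg

[CO2*] = KH · pCO2 = 10^(−1.51) × 983×10^-6 = 3.038×10^-5 mol/kg
α₀ = 1/(1 + K1/[H⁺] + K1K2/[H⁺]²) = 1/(1 + 10^+2.08 + 10^+0.99) = 0.007634
DIC = [CO2*]/α₀ = 3.038×10^-5 / 0.007634 = 3.98 mmol/kg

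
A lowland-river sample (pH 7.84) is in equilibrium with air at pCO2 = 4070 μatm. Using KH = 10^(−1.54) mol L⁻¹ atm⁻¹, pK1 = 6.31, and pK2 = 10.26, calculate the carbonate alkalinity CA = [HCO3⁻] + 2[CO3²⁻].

[CO2*] = KH · pCO2 = 10^(−1.54) × 4070×10^-6 = 1.174×10^-4 mol/L
α₀ = 1/(1 + K1/[H⁺] + K1K2/[H⁺]²) = 1/(1 + 10^+1.53 + 10^-0.89) = 0.02856
DIC = [CO2*]/α₀ = 1.174×10^-4 / 0.02856 = 4.110 mmol/L
CA = (α₁ + 2α₂)·DIC = (0.9678 + 2×0.003679) × 4.110 = 4.01 mmol/L

CA = 4.01 mmol/L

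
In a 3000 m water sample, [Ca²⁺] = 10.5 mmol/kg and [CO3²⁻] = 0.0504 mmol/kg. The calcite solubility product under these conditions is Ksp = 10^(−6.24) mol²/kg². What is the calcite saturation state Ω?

Ksp = 10^(−6.24) = 5.754×10^-7
Ω = [Ca²⁺][CO3²⁻]/Ksp = (10.5×10^-3)(0.0504×10^-3) / 5.754×10^-7 = 0.920

Ω = 0.920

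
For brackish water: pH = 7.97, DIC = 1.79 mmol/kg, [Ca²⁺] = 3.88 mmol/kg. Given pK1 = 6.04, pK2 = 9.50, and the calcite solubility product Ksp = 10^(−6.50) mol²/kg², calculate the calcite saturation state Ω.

α₂ = 1 / (1 + [H⁺]/K2 + [H⁺]²/(K1K2)) = 1 / (1 + 10^+1.53 + 10^-0.40)
   = 1 / (1 + 33.884 + 0.39811) = 1/35.283 = 0.02834
[CO3²⁻] = α₂ × DIC = 0.02834 × 1.79 = 0.05073 mmol/kg
Ksp = 10^(−6.50) = 3.162×10^-7
Ω = [Ca²⁺][CO3²⁻]/Ksp = (3.88×10^-3)(5.073×10^-5) / 3.162×10^-7 = 0.622

Ω = 0.622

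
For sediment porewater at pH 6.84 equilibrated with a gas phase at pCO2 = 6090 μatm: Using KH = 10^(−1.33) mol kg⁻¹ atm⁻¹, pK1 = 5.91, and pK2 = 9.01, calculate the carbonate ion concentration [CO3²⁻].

[CO3²⁻] = 16.4 μmol/kg

[CO2*] = KH · pCO2 = 10^(−1.33) × 6090×10^-6 = 2.849×10^-4 mol/kg
α₀ = 1/(1 + K1/[H⁺] + K1K2/[H⁺]²) = 1/(1 + 10^+0.93 + 10^-1.24) = 0.1045
DIC = [CO2*]/α₀ = 2.849×10^-4 / 0.1045 = 2.726 mmol/kg
[CO3²⁻] = α₂·DIC; α₂ = 0.006014, so [CO3²⁻] = 0.006014 × 2.726 = 0.0164 mmol/kg = 16.4 μmol/kg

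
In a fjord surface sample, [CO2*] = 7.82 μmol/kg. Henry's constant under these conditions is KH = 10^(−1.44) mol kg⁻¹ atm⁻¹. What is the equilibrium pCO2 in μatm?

KH = 10^(−1.44) = 3.631×10^-2 mol kg⁻¹ atm⁻¹
pCO2 = [CO2*]/KH = 7.82×10^-6 / 3.631×10^-2 = 2.15×10^-4 atm = 215 μatm

pCO2 = 215 μatm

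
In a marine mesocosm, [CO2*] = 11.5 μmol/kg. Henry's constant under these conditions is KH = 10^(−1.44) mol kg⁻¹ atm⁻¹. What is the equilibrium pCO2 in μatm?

pCO2 = 317 μatm

KH = 10^(−1.44) = 3.631×10^-2 mol kg⁻¹ atm⁻¹
pCO2 = [CO2*]/KH = 11.5×10^-6 / 3.631×10^-2 = 3.17×10^-4 atm = 317 μatm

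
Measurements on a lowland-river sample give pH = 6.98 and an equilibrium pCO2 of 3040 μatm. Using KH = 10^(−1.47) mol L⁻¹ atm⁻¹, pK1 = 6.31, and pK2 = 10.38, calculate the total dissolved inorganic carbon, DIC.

DIC = 0.585 mmol/L

[CO2*] = KH · pCO2 = 10^(−1.47) × 3040×10^-6 = 1.030×10^-4 mol/L
α₀ = 1/(1 + K1/[H⁺] + K1K2/[H⁺]²) = 1/(1 + 10^+0.67 + 10^-2.73) = 0.1761
DIC = [CO2*]/α₀ = 1.030×10^-4 / 0.1761 = 0.585 mmol/L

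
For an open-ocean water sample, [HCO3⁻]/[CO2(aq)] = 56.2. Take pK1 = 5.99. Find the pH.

pH = 7.74

From K1 = [H⁺][HCO3⁻]/[CO2(aq)]:  pH = pK1 + log₁₀([HCO3⁻]/[CO2(aq)])
log₁₀(56.2) = +1.750
pH = 5.99 + (+1.750) = 7.74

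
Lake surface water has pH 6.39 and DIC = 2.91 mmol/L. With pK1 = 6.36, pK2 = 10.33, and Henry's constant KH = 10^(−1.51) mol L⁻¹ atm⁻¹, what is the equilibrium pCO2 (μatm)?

α₀ = 1 / (1 + K1/[H⁺] + K1K2/[H⁺]²) = 1 / (1 + 10^+0.03 + 10^-3.91)
   = 1 / (1 + 1.0715 + 0.00012303) = 1/2.0716 = 0.4827
[CO2*] = α₀ × DIC = 0.4827 × 2.91 = 1.405 mmol/L
pCO2 = [CO2*]/KH = 1.405×10^-3 / 3.090×10^-2 = 4.55×10^4 μatm

pCO2 = 4.55×10^4 μatm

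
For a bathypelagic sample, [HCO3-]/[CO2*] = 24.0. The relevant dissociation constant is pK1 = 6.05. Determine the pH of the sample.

From K1 = [H⁺][HCO3-]/[CO2*]:  pH = pK1 + log₁₀([HCO3-]/[CO2*])
log₁₀(24.0) = +1.380
pH = 6.05 + (+1.380) = 7.43

pH = 7.43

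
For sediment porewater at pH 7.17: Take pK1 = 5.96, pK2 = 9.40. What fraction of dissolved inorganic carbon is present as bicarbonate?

α₁ = 0.937

α₁ = 1 / (1 + [H⁺]/K1 + K2/[H⁺]) = 1 / (1 + 10^-1.21 + 10^-2.23)
   = 1 / (1 + 0.061660 + 0.0058884) = 1/1.0675 = 0.9367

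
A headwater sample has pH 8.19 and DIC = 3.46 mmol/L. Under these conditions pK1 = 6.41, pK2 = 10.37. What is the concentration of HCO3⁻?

[HCO3⁻] = 3.38 mmol/L

α₁ = 1 / (1 + [H⁺]/K1 + K2/[H⁺]) = 1 / (1 + 10^-1.78 + 10^-2.18)
   = 1 / (1 + 0.016596 + 0.0066069) = 1/1.0232 = 0.9773
[HCO3⁻] = α₁ × DIC = 0.9773 × 3.46 = 3.38 mmol/L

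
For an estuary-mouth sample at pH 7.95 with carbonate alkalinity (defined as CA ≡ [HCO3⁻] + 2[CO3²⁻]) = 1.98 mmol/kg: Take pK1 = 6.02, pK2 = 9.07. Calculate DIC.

DIC = 1.87 mmol/kg

CA = [HCO3⁻] + 2[CO3²⁻] = (α₁ + 2α₂)·DIC
At pH 7.95: [H⁺]/K1 = 10^-1.93 = 0.011749, K2/[H⁺] = 10^-1.12 = 0.075858
α₁ = 1/(1 + 0.011749 + 0.075858) = 1/1.0876 = 0.9194; α₂ = α₁·K2/[H⁺] = 0.06975
α₁ + 2α₂ = 1.0589
DIC = CA / (α₁ + 2α₂) = 1.98 / 1.0589 = 1.87 mmol/kg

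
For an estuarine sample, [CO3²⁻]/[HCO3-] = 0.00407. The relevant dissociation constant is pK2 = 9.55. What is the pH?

From K2 = [H⁺][CO3²⁻]/[HCO3-]:  pH = pK2 + log₁₀([CO3²⁻]/[HCO3-])
log₁₀(0.00407) = -2.390
pH = 9.55 + (-2.390) = 7.16

pH = 7.16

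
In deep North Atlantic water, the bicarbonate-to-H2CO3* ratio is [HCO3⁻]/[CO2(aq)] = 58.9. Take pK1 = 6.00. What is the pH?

pH = 7.77

From K1 = [H⁺][HCO3⁻]/[CO2(aq)]:  pH = pK1 + log₁₀([HCO3⁻]/[CO2(aq)])
log₁₀(58.9) = +1.770
pH = 6.00 + (+1.770) = 7.77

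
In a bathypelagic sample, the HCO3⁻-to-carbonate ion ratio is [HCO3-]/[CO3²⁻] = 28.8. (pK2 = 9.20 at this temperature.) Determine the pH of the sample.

pH = 7.74

From K2 = [H⁺][CO3²⁻]/[HCO3-]:  pH = pK2 − log₁₀([HCO3-]/[CO3²⁻])
log₁₀(28.8) = +1.459
pH = 9.20 − (+1.459) = 7.74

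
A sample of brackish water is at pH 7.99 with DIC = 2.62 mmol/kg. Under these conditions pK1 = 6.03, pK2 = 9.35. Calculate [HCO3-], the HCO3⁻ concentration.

α₁ = 1 / (1 + [H⁺]/K1 + K2/[H⁺]) = 1 / (1 + 10^-1.96 + 10^-1.36)
   = 1 / (1 + 0.010965 + 0.043652) = 1/1.0546 = 0.9482
[HCO3⁻] = α₁ × DIC = 0.9482 × 2.62 = 2.48 mmol/kg

[HCO3⁻] = 2.48 mmol/kg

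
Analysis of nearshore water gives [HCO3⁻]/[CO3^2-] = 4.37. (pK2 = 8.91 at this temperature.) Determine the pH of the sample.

pH = 8.27

From K2 = [H⁺][CO3^2-]/[HCO3⁻]:  pH = pK2 − log₁₀([HCO3⁻]/[CO3^2-])
log₁₀(4.37) = +0.640
pH = 8.91 − (+0.640) = 8.27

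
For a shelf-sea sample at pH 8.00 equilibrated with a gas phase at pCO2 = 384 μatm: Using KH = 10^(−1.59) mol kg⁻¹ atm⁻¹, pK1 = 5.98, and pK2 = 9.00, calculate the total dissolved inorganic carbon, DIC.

DIC = 1.15 mmol/kg

[CO2*] = KH · pCO2 = 10^(−1.59) × 384×10^-6 = 9.870×10^-6 mol/kg
α₀ = 1/(1 + K1/[H⁺] + K1K2/[H⁺]²) = 1/(1 + 10^+2.02 + 10^+1.02) = 0.008607
DIC = [CO2*]/α₀ = 9.870×10^-6 / 0.008607 = 1.15 mmol/kg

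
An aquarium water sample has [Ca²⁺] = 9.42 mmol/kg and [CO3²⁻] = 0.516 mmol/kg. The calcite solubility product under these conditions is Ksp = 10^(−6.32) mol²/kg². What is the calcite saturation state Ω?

Ω = 10.2

Ksp = 10^(−6.32) = 4.786×10^-7
Ω = [Ca²⁺][CO3²⁻]/Ksp = (9.42×10^-3)(0.516×10^-3) / 4.786×10^-7 = 10.2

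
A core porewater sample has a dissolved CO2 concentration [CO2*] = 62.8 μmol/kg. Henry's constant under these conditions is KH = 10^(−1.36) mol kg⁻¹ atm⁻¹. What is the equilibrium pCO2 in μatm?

KH = 10^(−1.36) = 4.365×10^-2 mol kg⁻¹ atm⁻¹
pCO2 = [CO2*]/KH = 62.8×10^-6 / 4.365×10^-2 = 1.44×10^-3 atm = 1440 μatm

pCO2 = 1440 μatm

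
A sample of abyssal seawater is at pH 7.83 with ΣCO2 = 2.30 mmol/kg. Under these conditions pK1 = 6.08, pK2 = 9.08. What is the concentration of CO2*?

α₀ = 1 / (1 + K1/[H⁺] + K1K2/[H⁺]²) = 1 / (1 + 10^+1.75 + 10^+0.50)
   = 1 / (1 + 56.234 + 3.1623) = 1/60.396 = 0.01656
[CO2*] = α₀ × DIC = 0.01656 × 2.30 = 0.0381 mmol/kg

[CO2*] = 0.0381 mmol/kg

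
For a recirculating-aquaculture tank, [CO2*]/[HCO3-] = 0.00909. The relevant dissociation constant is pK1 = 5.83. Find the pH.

From K1 = [H⁺][HCO3-]/[CO2*]:  pH = pK1 − log₁₀([CO2*]/[HCO3-])
log₁₀(0.00909) = -2.041
pH = 5.83 − (-2.041) = 7.87

pH = 7.87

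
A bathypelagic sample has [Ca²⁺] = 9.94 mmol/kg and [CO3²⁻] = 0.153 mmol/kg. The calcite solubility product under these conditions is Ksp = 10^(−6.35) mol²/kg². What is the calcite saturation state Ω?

Ω = 3.40

Ksp = 10^(−6.35) = 4.467×10^-7
Ω = [Ca²⁺][CO3²⁻]/Ksp = (9.94×10^-3)(0.153×10^-3) / 4.467×10^-7 = 3.40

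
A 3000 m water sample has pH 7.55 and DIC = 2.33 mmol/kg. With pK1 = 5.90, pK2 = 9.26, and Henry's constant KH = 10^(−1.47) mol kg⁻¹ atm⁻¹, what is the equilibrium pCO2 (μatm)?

α₀ = 1 / (1 + K1/[H⁺] + K1K2/[H⁺]²) = 1 / (1 + 10^+1.65 + 10^-0.06)
   = 1 / (1 + 44.668 + 0.87096) = 1/46.539 = 0.02149
[CO2*] = α₀ × DIC = 0.02149 × 2.33 = 0.05007 mmol/kg
pCO2 = [CO2*]/KH = 5.007×10^-5 / 3.388×10^-2 = 1480 μatm

pCO2 = 1480 μatm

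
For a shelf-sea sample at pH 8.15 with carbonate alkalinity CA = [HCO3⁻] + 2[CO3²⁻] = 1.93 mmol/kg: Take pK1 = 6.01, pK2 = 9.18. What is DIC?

CA = [HCO3⁻] + 2[CO3²⁻] = (α₁ + 2α₂)·DIC
At pH 8.15: [H⁺]/K1 = 10^-2.14 = 0.0072444, K2/[H⁺] = 10^-1.03 = 0.093325
α₁ = 1/(1 + 0.0072444 + 0.093325) = 1/1.1006 = 0.9086; α₂ = α₁·K2/[H⁺] = 0.08480
α₁ + 2α₂ = 1.0782
DIC = CA / (α₁ + 2α₂) = 1.93 / 1.0782 = 1.79 mmol/kg

DIC = 1.79 mmol/kg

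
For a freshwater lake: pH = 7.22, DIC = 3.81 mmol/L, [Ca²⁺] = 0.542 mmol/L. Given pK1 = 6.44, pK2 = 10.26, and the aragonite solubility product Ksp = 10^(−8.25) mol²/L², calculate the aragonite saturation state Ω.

α₂ = 1 / (1 + [H⁺]/K2 + [H⁺]²/(K1K2)) = 1 / (1 + 10^+3.04 + 10^+2.26)
   = 1 / (1 + 1096.5 + 181.97) = 1/1279.4 = 0.0007816
[CO3²⁻] = α₂ × DIC = 0.0007816 × 3.81 = 0.002978 mmol/L = 2.978 μmol/L
Ksp = 10^(−8.25) = 5.623×10^-9
Ω = [Ca²⁺][CO3²⁻]/Ksp = (0.542×10^-3)(2.978×10^-6) / 5.623×10^-9 = 0.287

Ω = 0.287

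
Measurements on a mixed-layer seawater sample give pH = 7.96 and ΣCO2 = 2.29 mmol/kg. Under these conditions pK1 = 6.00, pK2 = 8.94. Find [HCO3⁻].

α₁ = 1 / (1 + [H⁺]/K1 + K2/[H⁺]) = 1 / (1 + 10^-1.96 + 10^-0.98)
   = 1 / (1 + 0.010965 + 0.10471) = 1/1.1157 = 0.8963
[HCO3⁻] = α₁ × DIC = 0.8963 × 2.29 = 2.05 mmol/kg

[HCO3⁻] = 2.05 mmol/kg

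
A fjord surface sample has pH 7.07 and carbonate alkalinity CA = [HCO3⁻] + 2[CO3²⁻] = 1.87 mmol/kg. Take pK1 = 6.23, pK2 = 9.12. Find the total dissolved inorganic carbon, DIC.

CA = [HCO3⁻] + 2[CO3²⁻] = (α₁ + 2α₂)·DIC
At pH 7.07: [H⁺]/K1 = 10^-0.84 = 0.14454, K2/[H⁺] = 10^-2.05 = 0.0089125
α₁ = 1/(1 + 0.14454 + 0.0089125) = 1/1.1535 = 0.8670; α₂ = α₁·K2/[H⁺] = 0.007727
α₁ + 2α₂ = 0.8824
DIC = CA / (α₁ + 2α₂) = 1.87 / 0.8824 = 2.12 mmol/kg

DIC = 2.12 mmol/kg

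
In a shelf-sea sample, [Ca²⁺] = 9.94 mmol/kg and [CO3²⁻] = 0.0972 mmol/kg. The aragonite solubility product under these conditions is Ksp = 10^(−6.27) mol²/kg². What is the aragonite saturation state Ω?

Ω = 1.80

Ksp = 10^(−6.27) = 5.370×10^-7
Ω = [Ca²⁺][CO3²⁻]/Ksp = (9.94×10^-3)(0.0972×10^-3) / 5.370×10^-7 = 1.80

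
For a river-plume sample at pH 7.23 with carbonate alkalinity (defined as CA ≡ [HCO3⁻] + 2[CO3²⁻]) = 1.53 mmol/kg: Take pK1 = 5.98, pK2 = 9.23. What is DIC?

DIC = 1.60 mmol/kg

CA = [HCO3⁻] + 2[CO3²⁻] = (α₁ + 2α₂)·DIC
At pH 7.23: [H⁺]/K1 = 10^-1.25 = 0.056234, K2/[H⁺] = 10^-2.00 = 0.010000
α₁ = 1/(1 + 0.056234 + 0.010000) = 1/1.0662 = 0.9379; α₂ = α₁·K2/[H⁺] = 0.009379
α₁ + 2α₂ = 0.9566
DIC = CA / (α₁ + 2α₂) = 1.53 / 0.9566 = 1.60 mmol/kg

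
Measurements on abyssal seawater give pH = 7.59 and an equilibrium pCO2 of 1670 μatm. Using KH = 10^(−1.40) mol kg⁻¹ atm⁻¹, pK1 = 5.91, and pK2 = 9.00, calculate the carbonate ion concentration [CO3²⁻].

[CO3²⁻] = 0.124 mmol/kg

[CO2*] = KH · pCO2 = 10^(−1.40) × 1670×10^-6 = 6.648×10^-5 mol/kg
α₀ = 1/(1 + K1/[H⁺] + K1K2/[H⁺]²) = 1/(1 + 10^+1.68 + 10^+0.27) = 0.01971
DIC = [CO2*]/α₀ = 6.648×10^-5 / 0.01971 = 3.372 mmol/kg
[CO3²⁻] = α₂·DIC; α₂ = 0.03671, so [CO3²⁻] = 0.03671 × 3.372 = 0.124 mmol/kg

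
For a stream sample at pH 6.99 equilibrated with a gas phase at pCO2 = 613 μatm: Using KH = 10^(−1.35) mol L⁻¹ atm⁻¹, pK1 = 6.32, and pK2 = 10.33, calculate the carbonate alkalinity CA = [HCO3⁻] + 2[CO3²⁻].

CA = 0.128 mmol/L

[CO2*] = KH · pCO2 = 10^(−1.35) × 613×10^-6 = 2.738×10^-5 mol/L
α₀ = 1/(1 + K1/[H⁺] + K1K2/[H⁺]²) = 1/(1 + 10^+0.67 + 10^-2.67) = 0.1761
DIC = [CO2*]/α₀ = 2.738×10^-5 / 0.1761 = 0.1555 mmol/L
CA = (α₁ + 2α₂)·DIC = (0.8236 + 2×0.0003764) × 0.1555 = 0.128 mmol/L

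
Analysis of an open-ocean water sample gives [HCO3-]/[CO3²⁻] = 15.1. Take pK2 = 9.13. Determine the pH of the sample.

From K2 = [H⁺][CO3²⁻]/[HCO3-]:  pH = pK2 − log₁₀([HCO3-]/[CO3²⁻])
log₁₀(15.1) = +1.179
pH = 9.13 − (+1.179) = 7.95

pH = 7.95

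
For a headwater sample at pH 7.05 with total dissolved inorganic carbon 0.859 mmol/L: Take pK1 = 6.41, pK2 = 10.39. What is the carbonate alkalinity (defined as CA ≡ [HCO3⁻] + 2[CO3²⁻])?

CA = 0.699 mmol/L

CA = [HCO3⁻] + 2[CO3²⁻] = (α₁ + 2α₂)·DIC
At pH 7.05: [H⁺]/K1 = 10^-0.64 = 0.22909, K2/[H⁺] = 10^-3.34 = 0.00045709
α₁ = 1/(1 + 0.22909 + 0.00045709) = 1/1.2295 = 0.8133; α₂ = α₁·K2/[H⁺] = 0.0003718
α₁ + 2α₂ = 0.8141
CA = 0.8141 × 0.859 = 0.699 mmol/L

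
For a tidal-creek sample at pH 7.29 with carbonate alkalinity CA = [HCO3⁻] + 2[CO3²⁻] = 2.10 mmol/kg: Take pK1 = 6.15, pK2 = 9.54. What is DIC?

CA = [HCO3⁻] + 2[CO3²⁻] = (α₁ + 2α₂)·DIC
At pH 7.29: [H⁺]/K1 = 10^-1.14 = 0.072444, K2/[H⁺] = 10^-2.25 = 0.0056234
α₁ = 1/(1 + 0.072444 + 0.0056234) = 1/1.0781 = 0.9276; α₂ = α₁·K2/[H⁺] = 0.005216
α₁ + 2α₂ = 0.9380
DIC = CA / (α₁ + 2α₂) = 2.10 / 0.9380 = 2.24 mmol/kg

DIC = 2.24 mmol/kg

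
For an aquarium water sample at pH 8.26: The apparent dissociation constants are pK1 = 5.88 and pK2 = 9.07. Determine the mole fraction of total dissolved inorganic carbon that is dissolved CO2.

α₀ = 0.00360

α₀ = 1 / (1 + K1/[H⁺] + K1K2/[H⁺]²) = 1 / (1 + 10^+2.38 + 10^+1.57)
   = 1 / (1 + 239.88 + 37.154) = 1/278.04 = 0.003597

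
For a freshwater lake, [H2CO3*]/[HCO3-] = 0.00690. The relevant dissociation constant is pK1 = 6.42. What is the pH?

From K1 = [H⁺][HCO3-]/[H2CO3*]:  pH = pK1 − log₁₀([H2CO3*]/[HCO3-])
log₁₀(0.00690) = -2.161
pH = 6.42 − (-2.161) = 8.58

pH = 8.58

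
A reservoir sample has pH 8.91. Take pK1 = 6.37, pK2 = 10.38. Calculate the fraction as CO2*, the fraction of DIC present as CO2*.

α₀ = 0.00278

α₀ = 1 / (1 + K1/[H⁺] + K1K2/[H⁺]²) = 1 / (1 + 10^+2.54 + 10^+1.07)
   = 1 / (1 + 346.74 + 11.749) = 1/359.49 = 0.002782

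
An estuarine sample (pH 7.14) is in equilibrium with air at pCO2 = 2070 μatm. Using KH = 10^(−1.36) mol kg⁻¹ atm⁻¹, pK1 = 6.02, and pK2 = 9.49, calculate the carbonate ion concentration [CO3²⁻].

[CO2*] = KH · pCO2 = 10^(−1.36) × 2070×10^-6 = 9.036×10^-5 mol/kg
α₀ = 1/(1 + K1/[H⁺] + K1K2/[H⁺]²) = 1/(1 + 10^+1.12 + 10^-1.23) = 0.07022
DIC = [CO2*]/α₀ = 9.036×10^-5 / 0.07022 = 1.287 mmol/kg
[CO3²⁻] = α₂·DIC; α₂ = 0.004135, so [CO3²⁻] = 0.004135 × 1.287 = 0.00532 mmol/kg = 5.32 μmol/kg

[CO3²⁻] = 5.32 μmol/kg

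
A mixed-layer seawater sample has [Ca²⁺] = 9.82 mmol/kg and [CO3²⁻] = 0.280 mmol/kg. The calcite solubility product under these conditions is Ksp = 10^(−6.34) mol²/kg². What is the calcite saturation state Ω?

Ksp = 10^(−6.34) = 4.571×10^-7
Ω = [Ca²⁺][CO3²⁻]/Ksp = (9.82×10^-3)(0.280×10^-3) / 4.571×10^-7 = 6.02

Ω = 6.02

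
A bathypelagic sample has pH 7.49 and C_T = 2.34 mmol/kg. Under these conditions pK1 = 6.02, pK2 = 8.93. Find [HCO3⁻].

α₁ = 1 / (1 + [H⁺]/K1 + K2/[H⁺]) = 1 / (1 + 10^-1.47 + 10^-1.44)
   = 1 / (1 + 0.033884 + 0.036308) = 1/1.0702 = 0.9344
[HCO3⁻] = α₁ × DIC = 0.9344 × 2.34 = 2.19 mmol/kg

[HCO3⁻] = 2.19 mmol/kg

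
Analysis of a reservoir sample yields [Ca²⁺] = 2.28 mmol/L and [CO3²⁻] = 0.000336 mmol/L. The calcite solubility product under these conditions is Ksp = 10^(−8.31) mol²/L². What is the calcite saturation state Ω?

Ω = 0.156

Ksp = 10^(−8.31) = 4.898×10^-9
Ω = [Ca²⁺][CO3²⁻]/Ksp = (2.28×10^-3)(0.000336×10^-3) / 4.898×10^-9 = 0.156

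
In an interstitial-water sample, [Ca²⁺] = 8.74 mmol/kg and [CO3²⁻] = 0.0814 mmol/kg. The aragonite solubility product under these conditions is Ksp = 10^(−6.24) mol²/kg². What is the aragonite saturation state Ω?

Ω = 1.24

Ksp = 10^(−6.24) = 5.754×10^-7
Ω = [Ca²⁺][CO3²⁻]/Ksp = (8.74×10^-3)(0.0814×10^-3) / 5.754×10^-7 = 1.24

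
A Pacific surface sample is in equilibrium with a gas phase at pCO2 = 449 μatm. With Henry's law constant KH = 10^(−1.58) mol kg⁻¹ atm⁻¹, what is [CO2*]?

KH = 10^(−1.58) = 2.630×10^-2 mol kg⁻¹ atm⁻¹
[CO2*] = KH · pCO2 = 2.630×10^-2 × 449×10^-6 atm = 1.18×10^-5 mol/kg

[CO2*] = 11.8 μmol/kg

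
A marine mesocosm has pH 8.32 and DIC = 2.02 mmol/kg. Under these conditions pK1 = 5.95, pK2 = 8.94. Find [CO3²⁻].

α₂ = 1 / (1 + [H⁺]/K2 + [H⁺]²/(K1K2)) = 1 / (1 + 10^+0.62 + 10^-1.75)
   = 1 / (1 + 4.1687 + 0.017783) = 1/5.1865 = 0.1928
[CO3²⁻] = α₂ × DIC = 0.1928 × 2.02 = 0.389 mmol/kg

[CO3²⁻] = 0.389 mmol/kg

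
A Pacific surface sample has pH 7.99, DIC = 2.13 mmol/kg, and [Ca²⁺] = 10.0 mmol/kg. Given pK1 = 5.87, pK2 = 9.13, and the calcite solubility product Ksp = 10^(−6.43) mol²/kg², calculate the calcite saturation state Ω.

Ω = 3.85

α₂ = 1 / (1 + [H⁺]/K2 + [H⁺]²/(K1K2)) = 1 / (1 + 10^+1.14 + 10^-0.98)
   = 1 / (1 + 13.804 + 0.10471) = 1/14.909 = 0.06708
[CO3²⁻] = α₂ × DIC = 0.06708 × 2.13 = 0.1429 mmol/kg
Ksp = 10^(−6.43) = 3.715×10^-7
Ω = [Ca²⁺][CO3²⁻]/Ksp = (10.0×10^-3)(1.429×10^-4) / 3.715×10^-7 = 3.85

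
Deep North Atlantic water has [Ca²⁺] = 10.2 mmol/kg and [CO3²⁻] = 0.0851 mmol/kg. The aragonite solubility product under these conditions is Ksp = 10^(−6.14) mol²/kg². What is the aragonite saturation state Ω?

Ksp = 10^(−6.14) = 7.244×10^-7
Ω = [Ca²⁺][CO3²⁻]/Ksp = (10.2×10^-3)(0.0851×10^-3) / 7.244×10^-7 = 1.20

Ω = 1.20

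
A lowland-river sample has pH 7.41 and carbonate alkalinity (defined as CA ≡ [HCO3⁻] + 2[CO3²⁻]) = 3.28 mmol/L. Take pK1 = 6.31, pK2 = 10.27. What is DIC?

CA = [HCO3⁻] + 2[CO3²⁻] = (α₁ + 2α₂)·DIC
At pH 7.41: [H⁺]/K1 = 10^-1.10 = 0.079433, K2/[H⁺] = 10^-2.86 = 0.0013804
α₁ = 1/(1 + 0.079433 + 0.0013804) = 1/1.0808 = 0.9252; α₂ = α₁·K2/[H⁺] = 0.001277
α₁ + 2α₂ = 0.9278
DIC = CA / (α₁ + 2α₂) = 3.28 / 0.9278 = 3.54 mmol/L

DIC = 3.54 mmol/L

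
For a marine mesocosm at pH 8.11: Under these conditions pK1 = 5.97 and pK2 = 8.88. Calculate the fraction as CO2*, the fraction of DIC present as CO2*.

α₀ = 1 / (1 + K1/[H⁺] + K1K2/[H⁺]²) = 1 / (1 + 10^+2.14 + 10^+1.37)
   = 1 / (1 + 138.04 + 23.442) = 1/162.48 = 0.006155

α₀ = 0.00615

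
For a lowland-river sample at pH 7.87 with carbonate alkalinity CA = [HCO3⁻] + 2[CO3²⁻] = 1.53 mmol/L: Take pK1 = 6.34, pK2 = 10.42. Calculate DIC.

CA = [HCO3⁻] + 2[CO3²⁻] = (α₁ + 2α₂)·DIC
At pH 7.87: [H⁺]/K1 = 10^-1.53 = 0.029512, K2/[H⁺] = 10^-2.55 = 0.0028184
α₁ = 1/(1 + 0.029512 + 0.0028184) = 1/1.0323 = 0.9687; α₂ = α₁·K2/[H⁺] = 0.002730
α₁ + 2α₂ = 0.9741
DIC = CA / (α₁ + 2α₂) = 1.53 / 0.9741 = 1.57 mmol/L

DIC = 1.57 mmol/L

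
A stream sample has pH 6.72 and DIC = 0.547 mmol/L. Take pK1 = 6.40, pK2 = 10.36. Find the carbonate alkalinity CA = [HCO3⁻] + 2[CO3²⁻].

CA = 0.370 mmol/L

CA = [HCO3⁻] + 2[CO3²⁻] = (α₁ + 2α₂)·DIC
At pH 6.72: [H⁺]/K1 = 10^-0.32 = 0.47863, K2/[H⁺] = 10^-3.64 = 0.00022909
α₁ = 1/(1 + 0.47863 + 0.00022909) = 1/1.4789 = 0.6762; α₂ = α₁·K2/[H⁺] = 0.0001549
α₁ + 2α₂ = 0.6765
CA = 0.6765 × 0.547 = 0.370 mmol/L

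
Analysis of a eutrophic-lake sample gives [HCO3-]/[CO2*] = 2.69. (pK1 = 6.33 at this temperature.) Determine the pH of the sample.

pH = 6.76

From K1 = [H⁺][HCO3-]/[CO2*]:  pH = pK1 + log₁₀([HCO3-]/[CO2*])
log₁₀(2.69) = +0.430
pH = 6.33 + (+0.430) = 6.76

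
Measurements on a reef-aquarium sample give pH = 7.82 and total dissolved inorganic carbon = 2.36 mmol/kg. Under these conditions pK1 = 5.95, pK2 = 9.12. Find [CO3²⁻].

α₂ = 1 / (1 + [H⁺]/K2 + [H⁺]²/(K1K2)) = 1 / (1 + 10^+1.30 + 10^-0.57)
   = 1 / (1 + 19.953 + 0.26915) = 1/21.222 = 0.04712
[CO3²⁻] = α₂ × DIC = 0.04712 × 2.36 = 0.111 mmol/kg

[CO3²⁻] = 0.111 mmol/kg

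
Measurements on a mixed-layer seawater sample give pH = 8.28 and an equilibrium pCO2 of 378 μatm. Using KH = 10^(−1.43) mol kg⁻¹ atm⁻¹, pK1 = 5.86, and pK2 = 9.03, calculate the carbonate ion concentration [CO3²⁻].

[CO2*] = KH · pCO2 = 10^(−1.43) × 378×10^-6 = 1.404×10^-5 mol/kg
α₀ = 1/(1 + K1/[H⁺] + K1K2/[H⁺]²) = 1/(1 + 10^+2.42 + 10^+1.67) = 0.003217
DIC = [CO2*]/α₀ = 1.404×10^-5 / 0.003217 = 4.365 mmol/kg
[CO3²⁻] = α₂·DIC; α₂ = 0.1505, so [CO3²⁻] = 0.1505 × 4.365 = 0.657 mmol/kg

[CO3²⁻] = 0.657 mmol/kg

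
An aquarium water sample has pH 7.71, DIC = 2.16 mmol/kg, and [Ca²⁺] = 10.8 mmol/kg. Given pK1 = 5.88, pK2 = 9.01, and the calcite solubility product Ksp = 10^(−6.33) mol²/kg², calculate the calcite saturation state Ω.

α₂ = 1 / (1 + [H⁺]/K2 + [H⁺]²/(K1K2)) = 1 / (1 + 10^+1.30 + 10^-0.53)
   = 1 / (1 + 19.953 + 0.29512) = 1/21.248 = 0.04706
[CO3²⁻] = α₂ × DIC = 0.04706 × 2.16 = 0.1017 mmol/kg
Ksp = 10^(−6.33) = 4.677×10^-7
Ω = [Ca²⁺][CO3²⁻]/Ksp = (10.8×10^-3)(1.017×10^-4) / 4.677×10^-7 = 2.35

Ω = 2.35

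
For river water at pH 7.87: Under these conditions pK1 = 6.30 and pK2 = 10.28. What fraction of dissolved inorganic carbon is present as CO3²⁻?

α₂ = 1 / (1 + [H⁺]/K2 + [H⁺]²/(K1K2)) = 1 / (1 + 10^+2.41 + 10^+0.84)
   = 1 / (1 + 257.04 + 6.9183) = 1/264.96 = 0.003774

α₂ = 0.00377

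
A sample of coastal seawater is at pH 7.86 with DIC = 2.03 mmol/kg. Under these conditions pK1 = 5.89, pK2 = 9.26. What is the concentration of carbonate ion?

[CO3²⁻] = 0.0769 mmol/kg

α₂ = 1 / (1 + [H⁺]/K2 + [H⁺]²/(K1K2)) = 1 / (1 + 10^+1.40 + 10^-0.57)
   = 1 / (1 + 25.119 + 0.26915) = 1/26.388 = 0.03790
[CO3²⁻] = α₂ × DIC = 0.03790 × 2.03 = 0.0769 mmol/kg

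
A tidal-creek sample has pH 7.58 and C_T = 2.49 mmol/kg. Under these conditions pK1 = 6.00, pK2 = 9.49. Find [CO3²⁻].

[CO3²⁻] = 0.0295 mmol/kg

α₂ = 1 / (1 + [H⁺]/K2 + [H⁺]²/(K1K2)) = 1 / (1 + 10^+1.91 + 10^+0.33)
   = 1 / (1 + 81.283 + 2.1380) = 1/84.421 = 0.01185
[CO3²⁻] = α₂ × DIC = 0.01185 × 2.49 = 0.0295 mmol/kg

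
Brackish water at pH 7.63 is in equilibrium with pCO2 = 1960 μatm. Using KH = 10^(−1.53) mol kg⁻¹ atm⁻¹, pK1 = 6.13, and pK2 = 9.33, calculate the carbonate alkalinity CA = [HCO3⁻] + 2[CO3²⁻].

[CO2*] = KH · pCO2 = 10^(−1.53) × 1960×10^-6 = 5.784×10^-5 mol/kg
α₀ = 1/(1 + K1/[H⁺] + K1K2/[H⁺]²) = 1/(1 + 10^+1.50 + 10^-0.20) = 0.03007
DIC = [CO2*]/α₀ = 5.784×10^-5 / 0.03007 = 1.924 mmol/kg
CA = (α₁ + 2α₂)·DIC = (0.9510 + 2×0.01897) × 1.924 = 1.90 mmol/kg

CA = 1.90 mmol/kg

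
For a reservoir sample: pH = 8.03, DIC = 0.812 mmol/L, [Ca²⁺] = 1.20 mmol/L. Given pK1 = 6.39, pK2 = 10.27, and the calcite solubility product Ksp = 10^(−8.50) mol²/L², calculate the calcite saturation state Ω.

Ω = 1.72

α₂ = 1 / (1 + [H⁺]/K2 + [H⁺]²/(K1K2)) = 1 / (1 + 10^+2.24 + 10^+0.60)
   = 1 / (1 + 173.78 + 3.9811) = 1/178.76 = 0.005594
[CO3²⁻] = α₂ × DIC = 0.005594 × 0.812 = 0.004542 mmol/L = 4.542 μmol/L
Ksp = 10^(−8.50) = 3.162×10^-9
Ω = [Ca²⁺][CO3²⁻]/Ksp = (1.20×10^-3)(4.542×10^-6) / 3.162×10^-9 = 1.72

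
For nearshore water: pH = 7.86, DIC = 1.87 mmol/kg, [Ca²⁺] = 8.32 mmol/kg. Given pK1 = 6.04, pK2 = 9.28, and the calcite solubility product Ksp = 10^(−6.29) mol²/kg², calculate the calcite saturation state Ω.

Ω = 1.10

α₂ = 1 / (1 + [H⁺]/K2 + [H⁺]²/(K1K2)) = 1 / (1 + 10^+1.42 + 10^-0.40)
   = 1 / (1 + 26.303 + 0.39811) = 1/27.701 = 0.03610
[CO3²⁻] = α₂ × DIC = 0.03610 × 1.87 = 0.06751 mmol/kg
Ksp = 10^(−6.29) = 5.129×10^-7
Ω = [Ca²⁺][CO3²⁻]/Ksp = (8.32×10^-3)(6.751×10^-5) / 5.129×10^-7 = 1.10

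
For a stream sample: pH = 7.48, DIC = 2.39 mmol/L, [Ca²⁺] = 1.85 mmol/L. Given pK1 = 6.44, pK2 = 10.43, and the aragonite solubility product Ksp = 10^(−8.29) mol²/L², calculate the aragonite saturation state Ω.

α₂ = 1 / (1 + [H⁺]/K2 + [H⁺]²/(K1K2)) = 1 / (1 + 10^+2.95 + 10^+1.91)
   = 1 / (1 + 891.25 + 81.283) = 1/973.53 = 0.001027
[CO3²⁻] = α₂ × DIC = 0.001027 × 2.39 = 0.002455 mmol/L = 2.455 μmol/L
Ksp = 10^(−8.29) = 5.129×10^-9
Ω = [Ca²⁺][CO3²⁻]/Ksp = (1.85×10^-3)(2.455×10^-6) / 5.129×10^-9 = 0.886

Ω = 0.886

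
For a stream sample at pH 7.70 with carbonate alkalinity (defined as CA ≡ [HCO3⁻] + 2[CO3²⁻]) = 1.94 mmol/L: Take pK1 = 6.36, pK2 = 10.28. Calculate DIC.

CA = [HCO3⁻] + 2[CO3²⁻] = (α₁ + 2α₂)·DIC
At pH 7.70: [H⁺]/K1 = 10^-1.34 = 0.045709, K2/[H⁺] = 10^-2.58 = 0.0026303
α₁ = 1/(1 + 0.045709 + 0.0026303) = 1/1.0483 = 0.9539; α₂ = α₁·K2/[H⁺] = 0.002509
α₁ + 2α₂ = 0.9589
DIC = CA / (α₁ + 2α₂) = 1.94 / 0.9589 = 2.02 mmol/L

DIC = 2.02 mmol/L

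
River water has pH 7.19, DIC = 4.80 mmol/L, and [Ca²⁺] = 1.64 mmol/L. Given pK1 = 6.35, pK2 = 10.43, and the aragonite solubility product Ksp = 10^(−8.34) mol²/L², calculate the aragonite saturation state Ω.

α₂ = 1 / (1 + [H⁺]/K2 + [H⁺]²/(K1K2)) = 1 / (1 + 10^+3.24 + 10^+2.40)
   = 1 / (1 + 1737.8 + 251.19) = 1/1990.0 = 0.0005025
[CO3²⁻] = α₂ × DIC = 0.0005025 × 4.80 = 0.002412 mmol/L = 2.412 μmol/L
Ksp = 10^(−8.34) = 4.571×10^-9
Ω = [Ca²⁺][CO3²⁻]/Ksp = (1.64×10^-3)(2.412×10^-6) / 4.571×10^-9 = 0.865

Ω = 0.865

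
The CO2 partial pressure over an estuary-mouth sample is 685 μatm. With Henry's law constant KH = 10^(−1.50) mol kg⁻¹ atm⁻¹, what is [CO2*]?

[CO2*] = 21.7 μmol/kg

KH = 10^(−1.50) = 3.162×10^-2 mol kg⁻¹ atm⁻¹
[CO2*] = KH · pCO2 = 3.162×10^-2 × 685×10^-6 atm = 2.17×10^-5 mol/kg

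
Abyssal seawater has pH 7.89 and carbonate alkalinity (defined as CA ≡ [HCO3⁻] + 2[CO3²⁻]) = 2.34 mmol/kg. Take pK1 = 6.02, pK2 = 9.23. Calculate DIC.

CA = [HCO3⁻] + 2[CO3²⁻] = (α₁ + 2α₂)·DIC
At pH 7.89: [H⁺]/K1 = 10^-1.87 = 0.013490, K2/[H⁺] = 10^-1.34 = 0.045709
α₁ = 1/(1 + 0.013490 + 0.045709) = 1/1.0592 = 0.9441; α₂ = α₁·K2/[H⁺] = 0.04315
α₁ + 2α₂ = 1.0304
DIC = CA / (α₁ + 2α₂) = 2.34 / 1.0304 = 2.27 mmol/kg

DIC = 2.27 mmol/kg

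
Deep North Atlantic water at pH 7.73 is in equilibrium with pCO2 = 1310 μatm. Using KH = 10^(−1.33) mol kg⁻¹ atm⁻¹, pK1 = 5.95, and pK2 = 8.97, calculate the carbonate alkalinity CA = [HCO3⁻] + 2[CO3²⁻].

CA = 4.12 mmol/kg

[CO2*] = KH · pCO2 = 10^(−1.33) × 1310×10^-6 = 6.127×10^-5 mol/kg
α₀ = 1/(1 + K1/[H⁺] + K1K2/[H⁺]²) = 1/(1 + 10^+1.78 + 10^+0.54) = 0.01545
DIC = [CO2*]/α₀ = 6.127×10^-5 / 0.01545 = 3.966 mmol/kg
CA = (α₁ + 2α₂)·DIC = (0.9310 + 2×0.05357) × 3.966 = 4.12 mmol/kg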